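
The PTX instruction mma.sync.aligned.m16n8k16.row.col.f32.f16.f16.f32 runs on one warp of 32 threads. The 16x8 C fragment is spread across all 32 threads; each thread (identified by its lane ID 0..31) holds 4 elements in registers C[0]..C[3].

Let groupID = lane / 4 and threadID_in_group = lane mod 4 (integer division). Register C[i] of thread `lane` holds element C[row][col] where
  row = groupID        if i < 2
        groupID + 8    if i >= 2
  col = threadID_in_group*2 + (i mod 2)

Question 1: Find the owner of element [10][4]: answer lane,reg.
10,2

r=10→G=2,rhi=1  c=4→T=2,p=0
L=2*4+2=10  i=1*2+0=2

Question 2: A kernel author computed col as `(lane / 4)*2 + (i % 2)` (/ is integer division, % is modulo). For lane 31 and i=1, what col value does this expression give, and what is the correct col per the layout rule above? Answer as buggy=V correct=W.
buggy=15 correct=7

`(lane / 4)*2 + (i % 2)`[31,1]->15
L=31->gid=31>>2=7, tid=31&3=3
[1]->row 7+0=7  col 3·2+1=7
col: 15 vs 7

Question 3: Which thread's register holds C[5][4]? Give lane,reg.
r:5=>grp=5,rB=0  c:4=>tig=2,lo=0
L=5*4+2=22  i=0*2+0=0

22,0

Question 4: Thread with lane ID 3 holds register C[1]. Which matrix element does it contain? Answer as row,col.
0,7

lane 3->3/4=0, 3 mod 4=3
i=1  r:0+0->0  c:2·3+1->7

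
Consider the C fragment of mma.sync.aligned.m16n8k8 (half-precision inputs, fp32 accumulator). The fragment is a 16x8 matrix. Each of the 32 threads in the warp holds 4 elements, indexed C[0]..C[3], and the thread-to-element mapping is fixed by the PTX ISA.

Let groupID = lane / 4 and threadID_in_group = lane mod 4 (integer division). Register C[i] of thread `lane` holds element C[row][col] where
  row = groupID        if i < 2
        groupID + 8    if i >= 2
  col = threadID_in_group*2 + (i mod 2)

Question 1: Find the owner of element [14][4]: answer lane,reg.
r=14→G=6,rhi=1  c=4→T=2,p=0
L=6*4+2=26  i=1*2+0=2

26,2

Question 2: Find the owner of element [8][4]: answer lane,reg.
r=8→G=0,rhi=1  c=4→T=2,p=0
L=0*4+2=2  i=1*2+0=2

2,2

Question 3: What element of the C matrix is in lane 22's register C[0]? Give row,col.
lane 22→22/4=5, 22 mod 4=2
i=0  r:5+0→5  c:2·2+0→4

5,4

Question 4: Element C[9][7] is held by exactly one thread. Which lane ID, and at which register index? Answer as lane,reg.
r=9->g=1,rb=1  c=7->t=3,b0=1
L=1*4+3=7  i=1*2+1=3

7,3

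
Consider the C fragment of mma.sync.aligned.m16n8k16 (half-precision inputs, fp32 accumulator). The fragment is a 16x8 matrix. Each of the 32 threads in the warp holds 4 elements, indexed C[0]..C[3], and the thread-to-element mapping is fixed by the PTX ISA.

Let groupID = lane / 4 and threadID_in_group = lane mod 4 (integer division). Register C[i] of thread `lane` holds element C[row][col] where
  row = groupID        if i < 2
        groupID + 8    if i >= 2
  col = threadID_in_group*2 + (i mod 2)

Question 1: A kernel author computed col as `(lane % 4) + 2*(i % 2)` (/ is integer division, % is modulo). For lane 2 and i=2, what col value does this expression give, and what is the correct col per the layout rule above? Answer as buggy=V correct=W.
`(lane % 4) + 2*(i % 2)`[2,2]→2
L=2→G=2>>2=0, T=2&3=2
[2]→row 0+8=8  col 2·2+0=4
col: 2 vs 4

buggy=2 correct=4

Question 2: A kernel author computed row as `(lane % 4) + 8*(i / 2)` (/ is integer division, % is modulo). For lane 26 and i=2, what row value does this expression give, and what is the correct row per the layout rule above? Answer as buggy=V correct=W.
buggy=10 correct=14

`(lane % 4) + 8*(i / 2)`[26,2]->10
26: g=6,t=2
[2] (6+8,2*2+0) = (14,4)
row: 10 vs 14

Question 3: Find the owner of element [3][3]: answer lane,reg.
13,1

r: 3->gid=3,r8=0  c: 3->tid=1,i&1=1
L=3*4+1=13  i=0*2+1=1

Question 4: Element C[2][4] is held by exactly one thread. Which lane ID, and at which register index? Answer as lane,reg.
10,0

r=2→G=2,rhi=0  c=4→T=2,p=0
L=2*4+2=10  i=0*2+0=0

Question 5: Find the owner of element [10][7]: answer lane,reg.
11,3

r=10->g=2,rb=1  c=7->t=3,b0=1
L=2*4+3=11  i=1*2+1=3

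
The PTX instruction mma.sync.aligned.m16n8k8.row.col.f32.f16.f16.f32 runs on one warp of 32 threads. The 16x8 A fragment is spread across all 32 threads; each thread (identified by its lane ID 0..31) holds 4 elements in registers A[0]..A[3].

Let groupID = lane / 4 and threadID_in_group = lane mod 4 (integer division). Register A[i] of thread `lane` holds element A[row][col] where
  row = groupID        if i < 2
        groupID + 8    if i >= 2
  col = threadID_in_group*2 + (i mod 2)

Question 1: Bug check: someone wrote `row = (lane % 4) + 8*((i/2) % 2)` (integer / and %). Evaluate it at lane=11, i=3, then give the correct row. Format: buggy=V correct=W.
buggy=11 correct=10

`(lane % 4) + 8*((i/2) % 2)`[11,3]=>11
lane 11=>11/4=2, 11 mod 4=3
i=3  r:2+8=>10  c:2·3+1=>7
row: 11 vs 10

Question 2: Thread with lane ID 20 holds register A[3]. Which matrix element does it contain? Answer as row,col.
20: grp=5,tig=0
[3] (5+8,0*2+1) = (13,1)

13,1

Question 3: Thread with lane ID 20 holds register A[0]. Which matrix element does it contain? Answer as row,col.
lane 20: G=5 (20/4), T=0 (20%4)
i=0: r=5+0=5, c=0*2+0=0

5,0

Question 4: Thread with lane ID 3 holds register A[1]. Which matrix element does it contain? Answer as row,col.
lane 3->3/4=0, 3 mod 4=3
i=1  r:0+0->0  c:2·3+1->7

0,7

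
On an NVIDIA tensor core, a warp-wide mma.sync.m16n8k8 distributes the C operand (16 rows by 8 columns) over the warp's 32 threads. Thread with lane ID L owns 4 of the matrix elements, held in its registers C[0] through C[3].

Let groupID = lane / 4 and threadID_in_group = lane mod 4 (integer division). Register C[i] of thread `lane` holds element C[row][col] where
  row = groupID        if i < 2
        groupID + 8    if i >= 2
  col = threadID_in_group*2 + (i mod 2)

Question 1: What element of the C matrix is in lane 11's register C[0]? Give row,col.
lane 11: gr=2 (11/4), th=3 (11%4)
i=0: r=2+0=2, c=3*2+0=6

2,6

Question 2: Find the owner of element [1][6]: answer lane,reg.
r:1=>grp=1,rB=0  c:6=>tig=3,lo=0
L=1*4+3=7  i=0*2+0=0

7,0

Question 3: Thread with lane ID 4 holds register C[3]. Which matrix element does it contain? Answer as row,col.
9,1

lane 4: G=1 (4/4), T=0 (4%4)
i=3: r=1+8=9, c=0*2+1=1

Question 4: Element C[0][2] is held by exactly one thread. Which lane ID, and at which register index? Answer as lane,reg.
1,0

r: 0->gid=0,r8=0  c: 2->tid=1,i&1=0
L=0*4+1=1  i=0*2+0=0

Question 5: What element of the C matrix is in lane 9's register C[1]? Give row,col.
2,3

lane 9: gid=2 (9/4), tid=1 (9%4)
i=1: r=2+0=2, c=1*2+1=3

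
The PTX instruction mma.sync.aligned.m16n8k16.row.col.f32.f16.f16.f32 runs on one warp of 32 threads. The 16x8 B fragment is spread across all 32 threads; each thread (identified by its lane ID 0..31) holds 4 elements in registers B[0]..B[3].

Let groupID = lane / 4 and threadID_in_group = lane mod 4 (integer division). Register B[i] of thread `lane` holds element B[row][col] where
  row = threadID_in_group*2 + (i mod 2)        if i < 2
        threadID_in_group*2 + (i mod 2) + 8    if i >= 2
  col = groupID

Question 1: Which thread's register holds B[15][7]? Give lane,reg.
c:7=>grp=7  r:15=>rB=1,tig=3,lo=1
L=7*4+3=31  i=1*2+1=3

31,3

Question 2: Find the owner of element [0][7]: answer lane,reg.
c=7⇒gr=7  r=0⇒Rb=0,th=0,odd=0
L=7*4+0=28  i=0*2+0=0

28,0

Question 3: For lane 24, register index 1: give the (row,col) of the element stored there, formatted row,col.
1,6

lane 24→24/4=6, 24 mod 4=0
i=1  r:2·0+1+0→1  c:6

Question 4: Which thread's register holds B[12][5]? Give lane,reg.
c: 5->gid=5  r: 12->r8=1,tid=2,i&1=0
L=5*4+2=22  i=1*2+0=2

22,2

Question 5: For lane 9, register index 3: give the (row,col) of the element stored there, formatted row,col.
L=9=>grp=9>>2=2, tig=9&3=1
[3]=>row 1·2+1+8=11  col grp=2

11,2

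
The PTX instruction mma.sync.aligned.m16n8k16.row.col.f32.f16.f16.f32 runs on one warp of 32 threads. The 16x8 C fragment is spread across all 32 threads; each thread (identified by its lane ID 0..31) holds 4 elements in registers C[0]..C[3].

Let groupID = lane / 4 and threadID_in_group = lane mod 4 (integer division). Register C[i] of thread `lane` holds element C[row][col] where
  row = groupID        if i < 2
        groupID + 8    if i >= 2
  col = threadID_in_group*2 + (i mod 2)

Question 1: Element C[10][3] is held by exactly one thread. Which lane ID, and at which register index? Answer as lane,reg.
9,3

r:10=>grp=2,rB=1  c:3=>tig=1,lo=1
L=2*4+1=9  i=1*2+1=3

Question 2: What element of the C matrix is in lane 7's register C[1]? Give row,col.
lane 7→7/4=1, 7 mod 4=3
i=1  r:1+0→1  c:2·3+1→7

1,7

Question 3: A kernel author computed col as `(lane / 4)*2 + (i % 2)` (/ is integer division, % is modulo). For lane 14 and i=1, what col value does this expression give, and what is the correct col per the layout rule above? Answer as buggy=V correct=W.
buggy=7 correct=5

`(lane / 4)*2 + (i % 2)`[14,1]->7
lane 14->14/4=3, 14 mod 4=2
i=1  r:3+0->3  c:2·2+1->5
col: 7 vs 5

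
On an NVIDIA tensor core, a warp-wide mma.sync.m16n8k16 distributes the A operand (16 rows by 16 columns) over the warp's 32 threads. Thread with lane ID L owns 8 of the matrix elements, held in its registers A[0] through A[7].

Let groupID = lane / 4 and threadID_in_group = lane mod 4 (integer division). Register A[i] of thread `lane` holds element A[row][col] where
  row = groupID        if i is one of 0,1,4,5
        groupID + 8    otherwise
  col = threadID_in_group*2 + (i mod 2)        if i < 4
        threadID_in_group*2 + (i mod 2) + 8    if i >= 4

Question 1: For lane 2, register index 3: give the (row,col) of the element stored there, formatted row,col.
8,5

2: gid=0,tid=2
[3] (0+8,2*2+1+0) = (8,5)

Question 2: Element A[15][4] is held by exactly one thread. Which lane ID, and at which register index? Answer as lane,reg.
r=15⇒gr=7,Rb=1  c=4⇒Cb=0,th=2,odd=0
L=7*4+2=30  i=0*4+1*2+0=2

30,2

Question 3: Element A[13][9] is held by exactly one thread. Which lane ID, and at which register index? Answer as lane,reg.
r: 13->gid=5,r8=1  c: 9->c8=1,tid=0,i&1=1
L=5*4+0=20  i=1*4+1*2+1=7

20,7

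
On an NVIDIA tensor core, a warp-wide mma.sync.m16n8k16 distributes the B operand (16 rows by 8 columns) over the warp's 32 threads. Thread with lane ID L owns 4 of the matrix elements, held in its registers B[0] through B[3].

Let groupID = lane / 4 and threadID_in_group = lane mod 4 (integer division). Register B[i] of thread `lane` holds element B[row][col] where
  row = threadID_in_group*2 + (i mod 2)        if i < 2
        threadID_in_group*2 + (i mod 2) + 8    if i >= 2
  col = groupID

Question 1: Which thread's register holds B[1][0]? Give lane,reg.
0,1

c=0→G=0  r=1→rhi=0,T=0,p=1
L=0*4+0=0  i=0*2+1=1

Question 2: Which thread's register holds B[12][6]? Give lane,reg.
26,2

c:6=>grp=6  r:12=>rB=1,tig=2,lo=0
L=6*4+2=26  i=1*2+0=2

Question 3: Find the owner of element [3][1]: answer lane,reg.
5,1

c:1=>grp=1  r:3=>rB=0,tig=1,lo=1
L=1*4+1=5  i=0*2+1=1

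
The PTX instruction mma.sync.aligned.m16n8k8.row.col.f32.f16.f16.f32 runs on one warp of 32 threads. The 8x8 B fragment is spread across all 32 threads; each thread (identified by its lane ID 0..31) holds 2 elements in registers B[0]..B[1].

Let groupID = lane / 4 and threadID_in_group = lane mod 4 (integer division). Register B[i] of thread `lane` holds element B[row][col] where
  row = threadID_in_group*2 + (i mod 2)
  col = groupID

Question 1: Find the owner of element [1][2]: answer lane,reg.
8,1

c=2⇒gr=2  r=1⇒th=0,odd=1
L=2*4+0=8  i=1=1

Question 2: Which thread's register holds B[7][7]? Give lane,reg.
c=7→G=7  r=7→T=3,p=1
L=7*4+3=31  i=1=1

31,1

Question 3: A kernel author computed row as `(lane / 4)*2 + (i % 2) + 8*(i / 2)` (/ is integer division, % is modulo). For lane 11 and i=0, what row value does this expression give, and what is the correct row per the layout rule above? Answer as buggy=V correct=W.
buggy=4 correct=6

`(lane / 4)*2 + (i % 2) + 8*(i / 2)`[11,0]→4
11: G=2,T=3
[0] (3*2+0,2) = (6,2)
row: 4 vs 6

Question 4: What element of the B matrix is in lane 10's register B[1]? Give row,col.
5,2

lane 10: G=2 (10/4), T=2 (10%4)
i=1: r=2*2+1=5, c=G=2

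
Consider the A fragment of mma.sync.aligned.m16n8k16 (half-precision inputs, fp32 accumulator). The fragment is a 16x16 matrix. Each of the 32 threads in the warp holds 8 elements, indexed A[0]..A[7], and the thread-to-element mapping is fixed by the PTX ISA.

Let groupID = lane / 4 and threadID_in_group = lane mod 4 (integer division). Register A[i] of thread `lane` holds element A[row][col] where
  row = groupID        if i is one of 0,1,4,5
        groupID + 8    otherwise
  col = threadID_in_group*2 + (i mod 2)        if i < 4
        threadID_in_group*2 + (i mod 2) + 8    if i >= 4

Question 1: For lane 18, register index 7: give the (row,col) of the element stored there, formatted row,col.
lane 18⇒18/4=4, 18 mod 4=2
i=7  r:4+8⇒12  c:2·2+1+8⇒13

12,13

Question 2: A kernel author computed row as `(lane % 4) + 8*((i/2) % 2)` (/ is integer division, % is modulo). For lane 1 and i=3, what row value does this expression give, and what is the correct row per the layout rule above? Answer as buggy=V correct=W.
buggy=9 correct=8

`(lane % 4) + 8*((i/2) % 2)`[1,3]->9
1: gid=0,tid=1
[3] (0+8,1*2+1+0) = (8,3)
row: 9 vs 8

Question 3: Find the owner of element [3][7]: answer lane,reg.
15,1

r=3→G=3,rhi=0  c=7→chi=0,T=3,p=1
L=3*4+3=15  i=0*4+0*2+1=1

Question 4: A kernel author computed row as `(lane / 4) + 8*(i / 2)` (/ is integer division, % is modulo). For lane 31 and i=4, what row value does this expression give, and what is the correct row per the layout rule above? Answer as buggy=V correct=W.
`(lane / 4) + 8*(i / 2)`[31,4]⇒23
L=31⇒gr=31>>2=7, th=31&3=3
[4]⇒row 7+0=7  col 3·2+0+8=14
row: 23 vs 7

buggy=23 correct=7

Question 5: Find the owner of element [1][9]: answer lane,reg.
r=1⇒gr=1,Rb=0  c=9⇒Cb=1,th=0,odd=1
L=1*4+0=4  i=1*4+0*2+1=5

4,5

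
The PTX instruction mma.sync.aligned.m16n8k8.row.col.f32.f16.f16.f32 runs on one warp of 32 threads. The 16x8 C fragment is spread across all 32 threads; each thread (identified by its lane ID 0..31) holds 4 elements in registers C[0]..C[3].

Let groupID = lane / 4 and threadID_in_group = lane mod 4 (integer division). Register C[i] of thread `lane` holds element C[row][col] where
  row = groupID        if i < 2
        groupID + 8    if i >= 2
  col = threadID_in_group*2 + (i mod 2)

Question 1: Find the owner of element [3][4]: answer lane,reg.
14,0

r:3=>grp=3,rB=0  c:4=>tig=2,lo=0
L=3*4+2=14  i=0*2+0=0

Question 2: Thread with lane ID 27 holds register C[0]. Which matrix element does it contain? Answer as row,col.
6,6

L=27→G=27>>2=6, T=27&3=3
[0]→row 6+0=6  col 3·2+0=6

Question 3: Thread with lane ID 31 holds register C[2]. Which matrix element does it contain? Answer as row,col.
lane 31->31/4=7, 31 mod 4=3
i=2  r:7+8->15  c:2·3+0->6

15,6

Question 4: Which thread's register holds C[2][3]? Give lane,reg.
9,1

r:2=>grp=2,rB=0  c:3=>tig=1,lo=1
L=2*4+1=9  i=0*2+1=1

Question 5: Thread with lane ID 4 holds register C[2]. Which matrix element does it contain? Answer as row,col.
lane 4->4/4=1, 4 mod 4=0
i=2  r:1+8->9  c:2·0+0->0

9,0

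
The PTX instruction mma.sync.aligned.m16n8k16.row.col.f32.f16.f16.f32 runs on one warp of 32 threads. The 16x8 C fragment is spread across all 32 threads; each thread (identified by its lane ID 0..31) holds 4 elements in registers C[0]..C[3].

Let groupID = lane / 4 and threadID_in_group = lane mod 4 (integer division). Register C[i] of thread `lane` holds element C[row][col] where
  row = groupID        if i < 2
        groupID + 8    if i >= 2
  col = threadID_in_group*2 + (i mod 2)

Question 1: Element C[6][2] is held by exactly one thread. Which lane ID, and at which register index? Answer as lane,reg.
25,0

r: 6->gid=6,r8=0  c: 2->tid=1,i&1=0
L=6*4+1=25  i=0*2+0=0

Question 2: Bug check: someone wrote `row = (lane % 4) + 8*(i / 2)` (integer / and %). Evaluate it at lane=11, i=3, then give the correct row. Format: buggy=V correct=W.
buggy=11 correct=10

`(lane % 4) + 8*(i / 2)`[11,3]⇒11
11: gr=2,th=3
[3] (2+8,3*2+1) = (10,7)
row: 11 vs 10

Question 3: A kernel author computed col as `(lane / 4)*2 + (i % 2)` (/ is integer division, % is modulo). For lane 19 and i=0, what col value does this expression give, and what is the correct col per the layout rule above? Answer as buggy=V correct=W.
buggy=8 correct=6

`(lane / 4)*2 + (i % 2)`[19,0]=>8
lane 19: grp=4 (19/4), tig=3 (19%4)
i=0: r=4+0=4, c=3*2+0=6
col: 8 vs 6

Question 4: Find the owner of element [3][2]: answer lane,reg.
13,0

r:3=>grp=3,rB=0  c:2=>tig=1,lo=0
L=3*4+1=13  i=0*2+0=0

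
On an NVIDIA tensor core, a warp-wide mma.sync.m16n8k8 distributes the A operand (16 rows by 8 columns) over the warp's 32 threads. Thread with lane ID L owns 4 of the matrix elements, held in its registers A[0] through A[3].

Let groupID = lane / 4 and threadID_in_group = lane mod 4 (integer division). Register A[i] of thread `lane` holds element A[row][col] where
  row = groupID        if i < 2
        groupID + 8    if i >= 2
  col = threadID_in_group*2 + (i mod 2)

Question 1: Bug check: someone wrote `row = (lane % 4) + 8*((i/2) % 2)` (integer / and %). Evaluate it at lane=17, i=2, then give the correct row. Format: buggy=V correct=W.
buggy=9 correct=12

`(lane % 4) + 8*((i/2) % 2)`[17,2]=>9
L=17=>grp=17>>2=4, tig=17&3=1
[2]=>row 4+8=12  col 1·2+0=2
row: 9 vs 12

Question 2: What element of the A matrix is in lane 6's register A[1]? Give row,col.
lane 6: g=1 (6/4), t=2 (6%4)
i=1: r=1+0=1, c=2*2+1=5

1,5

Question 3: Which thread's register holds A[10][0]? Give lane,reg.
8,2

r=10->g=2,rb=1  c=0->t=0,b0=0
L=2*4+0=8  i=1*2+0=2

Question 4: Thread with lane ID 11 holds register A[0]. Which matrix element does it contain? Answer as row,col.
2,6

L=11⇒gr=11>>2=2, th=11&3=3
[0]⇒row 2+0=2  col 3·2+0=6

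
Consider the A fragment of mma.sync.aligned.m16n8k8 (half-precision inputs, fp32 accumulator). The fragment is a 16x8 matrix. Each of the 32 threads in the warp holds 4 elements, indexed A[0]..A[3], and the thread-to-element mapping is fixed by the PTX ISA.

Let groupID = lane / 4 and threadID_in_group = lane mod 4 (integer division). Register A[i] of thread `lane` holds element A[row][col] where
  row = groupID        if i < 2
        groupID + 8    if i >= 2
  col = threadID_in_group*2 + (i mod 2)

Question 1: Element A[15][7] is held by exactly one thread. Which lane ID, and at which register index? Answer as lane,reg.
r:15=>grp=7,rB=1  c:7=>tig=3,lo=1
L=7*4+3=31  i=1*2+1=3

31,3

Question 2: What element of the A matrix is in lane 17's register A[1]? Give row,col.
lane 17: grp=4 (17/4), tig=1 (17%4)
i=1: r=4+0=4, c=1*2+1=3

4,3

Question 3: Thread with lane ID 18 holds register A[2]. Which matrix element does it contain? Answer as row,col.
12,4

lane 18→18/4=4, 18 mod 4=2
i=2  r:4+8→12  c:2·2+0→4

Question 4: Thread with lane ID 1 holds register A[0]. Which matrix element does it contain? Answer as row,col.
0,2

L=1=>grp=1>>2=0, tig=1&3=1
[0]=>row 0+0=0  col 1·2+0=2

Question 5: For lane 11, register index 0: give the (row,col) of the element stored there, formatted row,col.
2,6

L=11⇒gr=11>>2=2, th=11&3=3
[0]⇒row 2+0=2  col 3·2+0=6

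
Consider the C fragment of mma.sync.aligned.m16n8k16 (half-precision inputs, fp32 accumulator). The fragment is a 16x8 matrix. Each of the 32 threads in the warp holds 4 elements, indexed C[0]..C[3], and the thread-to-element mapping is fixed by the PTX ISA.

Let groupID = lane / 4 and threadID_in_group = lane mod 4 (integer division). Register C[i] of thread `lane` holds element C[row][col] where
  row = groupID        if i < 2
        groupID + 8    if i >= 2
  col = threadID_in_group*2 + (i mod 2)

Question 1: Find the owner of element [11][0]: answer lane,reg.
12,2

r:11=>grp=3,rB=1  c:0=>tig=0,lo=0
L=3*4+0=12  i=1*2+0=2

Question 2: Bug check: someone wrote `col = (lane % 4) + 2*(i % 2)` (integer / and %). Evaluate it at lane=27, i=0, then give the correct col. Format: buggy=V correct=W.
buggy=3 correct=6

`(lane % 4) + 2*(i % 2)`[27,0]=>3
lane 27: grp=6 (27/4), tig=3 (27%4)
i=0: r=6+0=6, c=3*2+0=6
col: 3 vs 6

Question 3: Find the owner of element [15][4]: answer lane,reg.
30,2

r=15→G=7,rhi=1  c=4→T=2,p=0
L=7*4+2=30  i=1*2+0=2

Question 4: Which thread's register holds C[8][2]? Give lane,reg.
r: 8->gid=0,r8=1  c: 2->tid=1,i&1=0
L=0*4+1=1  i=1*2+0=2

1,2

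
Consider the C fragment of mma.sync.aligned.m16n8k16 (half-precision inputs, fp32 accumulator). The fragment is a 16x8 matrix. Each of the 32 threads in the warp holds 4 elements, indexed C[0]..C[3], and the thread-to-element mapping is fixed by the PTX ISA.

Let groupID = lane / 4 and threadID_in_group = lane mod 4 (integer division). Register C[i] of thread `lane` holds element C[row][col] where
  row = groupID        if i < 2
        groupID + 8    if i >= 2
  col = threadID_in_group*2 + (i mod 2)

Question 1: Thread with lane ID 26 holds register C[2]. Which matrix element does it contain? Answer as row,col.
lane 26: g=6 (26/4), t=2 (26%4)
i=2: r=6+8=14, c=2*2+0=4

14,4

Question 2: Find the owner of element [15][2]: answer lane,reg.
29,2

r=15→G=7,rhi=1  c=2→T=1,p=0
L=7*4+1=29  i=1*2+0=2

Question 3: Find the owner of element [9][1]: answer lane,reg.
4,3

r=9->g=1,rb=1  c=1->t=0,b0=1
L=1*4+0=4  i=1*2+1=3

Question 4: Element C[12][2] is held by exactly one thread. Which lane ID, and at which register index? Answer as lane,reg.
17,2

r:12=>grp=4,rB=1  c:2=>tig=1,lo=0
L=4*4+1=17  i=1*2+0=2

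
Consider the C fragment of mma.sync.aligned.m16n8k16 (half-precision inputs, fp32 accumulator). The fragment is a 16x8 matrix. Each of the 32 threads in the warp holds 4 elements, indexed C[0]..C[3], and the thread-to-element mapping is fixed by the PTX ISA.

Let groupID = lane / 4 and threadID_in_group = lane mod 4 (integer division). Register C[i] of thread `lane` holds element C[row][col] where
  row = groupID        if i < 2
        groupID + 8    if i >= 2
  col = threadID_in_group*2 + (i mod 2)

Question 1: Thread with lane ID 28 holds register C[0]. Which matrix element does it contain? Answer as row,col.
7,0

lane 28->28/4=7, 28 mod 4=0
i=0  r:7+0->7  c:2·0+0->0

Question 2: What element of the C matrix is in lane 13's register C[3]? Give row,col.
11,3

L=13⇒gr=13>>2=3, th=13&3=1
[3]⇒row 3+8=11  col 1·2+1=3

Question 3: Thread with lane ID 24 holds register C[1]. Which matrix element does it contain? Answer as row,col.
24: gid=6,tid=0
[1] (6+0,0*2+1) = (6,1)

6,1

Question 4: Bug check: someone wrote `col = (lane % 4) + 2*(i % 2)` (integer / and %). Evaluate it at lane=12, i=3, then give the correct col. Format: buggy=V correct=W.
`(lane % 4) + 2*(i % 2)`[12,3]→2
L=12→G=12>>2=3, T=12&3=0
[3]→row 3+8=11  col 0·2+1=1
col: 2 vs 1

buggy=2 correct=1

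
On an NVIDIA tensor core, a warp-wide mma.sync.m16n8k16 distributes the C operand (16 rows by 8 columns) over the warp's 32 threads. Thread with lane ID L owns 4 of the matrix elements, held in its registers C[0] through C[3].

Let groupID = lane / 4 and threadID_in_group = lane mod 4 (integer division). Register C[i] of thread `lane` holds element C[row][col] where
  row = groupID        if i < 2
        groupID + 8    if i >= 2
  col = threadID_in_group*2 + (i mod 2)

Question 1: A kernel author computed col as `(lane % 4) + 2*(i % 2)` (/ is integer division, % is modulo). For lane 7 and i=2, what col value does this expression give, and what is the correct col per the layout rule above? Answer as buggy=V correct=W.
`(lane % 4) + 2*(i % 2)`[7,2]->3
lane 7->7/4=1, 7 mod 4=3
i=2  r:1+8->9  c:2·3+0->6
col: 3 vs 6

buggy=3 correct=6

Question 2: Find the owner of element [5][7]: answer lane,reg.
23,1

r=5⇒gr=5,Rb=0  c=7⇒th=3,odd=1
L=5*4+3=23  i=0*2+1=1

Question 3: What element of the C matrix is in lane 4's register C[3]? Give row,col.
9,1

L=4=>grp=4>>2=1, tig=4&3=0
[3]=>row 1+8=9  col 0·2+1=1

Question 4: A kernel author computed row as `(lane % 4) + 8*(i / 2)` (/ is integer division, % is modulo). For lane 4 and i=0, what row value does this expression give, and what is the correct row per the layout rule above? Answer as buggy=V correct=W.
buggy=0 correct=1

`(lane % 4) + 8*(i / 2)`[4,0]=>0
L=4=>grp=4>>2=1, tig=4&3=0
[0]=>row 1+0=1  col 0·2+0=0
row: 0 vs 1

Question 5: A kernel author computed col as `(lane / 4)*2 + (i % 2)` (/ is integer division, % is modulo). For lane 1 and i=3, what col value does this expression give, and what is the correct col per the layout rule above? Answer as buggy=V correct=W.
buggy=1 correct=3

`(lane / 4)*2 + (i % 2)`[1,3]=>1
1: grp=0,tig=1
[3] (0+8,1*2+1) = (8,3)
col: 1 vs 3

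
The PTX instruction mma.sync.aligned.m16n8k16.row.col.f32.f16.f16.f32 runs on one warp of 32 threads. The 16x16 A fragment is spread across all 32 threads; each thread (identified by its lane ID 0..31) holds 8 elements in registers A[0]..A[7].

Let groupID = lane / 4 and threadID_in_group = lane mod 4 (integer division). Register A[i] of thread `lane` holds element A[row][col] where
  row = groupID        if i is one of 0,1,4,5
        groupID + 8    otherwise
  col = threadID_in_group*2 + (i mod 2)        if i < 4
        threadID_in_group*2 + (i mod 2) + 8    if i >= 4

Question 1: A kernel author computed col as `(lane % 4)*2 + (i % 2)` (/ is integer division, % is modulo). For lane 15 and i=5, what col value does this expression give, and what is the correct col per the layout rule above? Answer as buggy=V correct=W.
`(lane % 4)*2 + (i % 2)`[15,5]⇒7
15: gr=3,th=3
[5] (3+0,3*2+1+8) = (3,15)
col: 7 vs 15

buggy=7 correct=15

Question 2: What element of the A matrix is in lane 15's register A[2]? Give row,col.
L=15⇒gr=15>>2=3, th=15&3=3
[2]⇒row 3+8=11  col 3·2+0+0=6

11,6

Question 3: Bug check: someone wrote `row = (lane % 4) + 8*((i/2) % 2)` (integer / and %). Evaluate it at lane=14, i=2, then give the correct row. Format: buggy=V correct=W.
buggy=10 correct=11

`(lane % 4) + 8*((i/2) % 2)`[14,2]->10
lane 14->14/4=3, 14 mod 4=2
i=2  r:3+8->11  c:2·2+0+0->4
row: 10 vs 11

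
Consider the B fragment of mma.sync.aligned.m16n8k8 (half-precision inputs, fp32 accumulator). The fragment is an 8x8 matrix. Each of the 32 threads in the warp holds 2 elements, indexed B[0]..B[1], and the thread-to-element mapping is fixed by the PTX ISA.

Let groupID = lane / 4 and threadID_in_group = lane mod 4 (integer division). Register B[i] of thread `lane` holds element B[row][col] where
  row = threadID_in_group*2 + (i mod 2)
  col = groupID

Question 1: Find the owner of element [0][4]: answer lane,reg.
c=4⇒gr=4  r=0⇒th=0,odd=0
L=4*4+0=16  i=0=0

16,0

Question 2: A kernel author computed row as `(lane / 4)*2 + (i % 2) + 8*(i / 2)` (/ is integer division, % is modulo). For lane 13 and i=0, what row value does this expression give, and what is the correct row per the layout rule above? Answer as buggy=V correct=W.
buggy=6 correct=2

`(lane / 4)*2 + (i % 2) + 8*(i / 2)`[13,0]⇒6
13: gr=3,th=1
[0] (1*2+0,3) = (2,3)
row: 6 vs 2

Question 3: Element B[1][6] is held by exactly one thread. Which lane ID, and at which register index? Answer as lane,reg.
24,1

c=6->g=6  r=1->t=0,b0=1
L=6*4+0=24  i=1=1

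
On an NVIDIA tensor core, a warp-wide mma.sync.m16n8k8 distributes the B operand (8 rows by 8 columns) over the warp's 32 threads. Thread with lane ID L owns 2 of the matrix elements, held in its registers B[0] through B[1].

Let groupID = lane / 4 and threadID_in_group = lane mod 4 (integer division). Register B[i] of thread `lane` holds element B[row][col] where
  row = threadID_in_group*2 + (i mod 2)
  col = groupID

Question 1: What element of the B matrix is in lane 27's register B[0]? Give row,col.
lane 27->27/4=6, 27 mod 4=3
i=0  r:2·3+0->6  c:6

6,6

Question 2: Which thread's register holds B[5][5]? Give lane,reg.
c=5->g=5  r=5->t=2,b0=1
L=5*4+2=22  i=1=1

22,1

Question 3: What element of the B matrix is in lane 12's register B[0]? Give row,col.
0,3

L=12->gid=12>>2=3, tid=12&3=0
[0]->row 0·2+0=0  col gid=3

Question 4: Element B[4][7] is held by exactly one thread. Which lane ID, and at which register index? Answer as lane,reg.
c:7=>grp=7  r:4=>tig=2,lo=0
L=7*4+2=30  i=0=0

30,0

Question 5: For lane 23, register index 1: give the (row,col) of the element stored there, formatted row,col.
lane 23=>23/4=5, 23 mod 4=3
i=1  r:2·3+1=>7  c:5

7,5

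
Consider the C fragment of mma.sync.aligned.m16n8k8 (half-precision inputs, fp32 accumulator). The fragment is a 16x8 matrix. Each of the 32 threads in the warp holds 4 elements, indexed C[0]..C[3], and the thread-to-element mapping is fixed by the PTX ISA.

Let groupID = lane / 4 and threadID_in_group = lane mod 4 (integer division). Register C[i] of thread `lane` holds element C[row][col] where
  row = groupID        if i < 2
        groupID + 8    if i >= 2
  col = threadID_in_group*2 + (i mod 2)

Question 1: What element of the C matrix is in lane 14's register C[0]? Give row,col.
3,4

lane 14=>14/4=3, 14 mod 4=2
i=0  r:3+0=>3  c:2·2+0=>4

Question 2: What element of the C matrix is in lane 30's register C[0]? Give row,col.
7,4

L=30⇒gr=30>>2=7, th=30&3=2
[0]⇒row 7+0=7  col 2·2+0=4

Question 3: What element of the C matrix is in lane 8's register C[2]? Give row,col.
10,0

lane 8=>8/4=2, 8 mod 4=0
i=2  r:2+8=>10  c:2·0+0=>0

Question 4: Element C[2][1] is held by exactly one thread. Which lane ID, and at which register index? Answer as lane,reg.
r:2=>grp=2,rB=0  c:1=>tig=0,lo=1
L=2*4+0=8  i=0*2+1=1

8,1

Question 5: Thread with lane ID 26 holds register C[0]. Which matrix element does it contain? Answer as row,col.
lane 26->26/4=6, 26 mod 4=2
i=0  r:6+0->6  c:2·2+0->4

6,4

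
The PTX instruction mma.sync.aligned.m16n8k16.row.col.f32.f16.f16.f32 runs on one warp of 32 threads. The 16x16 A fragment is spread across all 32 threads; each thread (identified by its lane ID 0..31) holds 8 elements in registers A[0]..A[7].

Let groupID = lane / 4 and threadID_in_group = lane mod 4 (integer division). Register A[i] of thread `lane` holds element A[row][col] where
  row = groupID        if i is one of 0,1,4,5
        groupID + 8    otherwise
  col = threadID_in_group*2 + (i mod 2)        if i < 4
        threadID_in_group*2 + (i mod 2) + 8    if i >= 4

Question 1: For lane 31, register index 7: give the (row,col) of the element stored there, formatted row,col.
15,15

lane 31: g=7 (31/4), t=3 (31%4)
i=7: r=7+8=15, c=3*2+1+8=15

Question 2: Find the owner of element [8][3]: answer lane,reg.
1,3

r=8→G=0,rhi=1  c=3→chi=0,T=1,p=1
L=0*4+1=1  i=0*4+1*2+1=3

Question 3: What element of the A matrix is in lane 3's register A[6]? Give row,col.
8,14

lane 3: G=0 (3/4), T=3 (3%4)
i=6: r=0+8=8, c=3*2+0+8=14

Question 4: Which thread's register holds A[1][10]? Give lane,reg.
5,4

r=1⇒gr=1,Rb=0  c=10⇒Cb=1,th=1,odd=0
L=1*4+1=5  i=1*4+0*2+0=4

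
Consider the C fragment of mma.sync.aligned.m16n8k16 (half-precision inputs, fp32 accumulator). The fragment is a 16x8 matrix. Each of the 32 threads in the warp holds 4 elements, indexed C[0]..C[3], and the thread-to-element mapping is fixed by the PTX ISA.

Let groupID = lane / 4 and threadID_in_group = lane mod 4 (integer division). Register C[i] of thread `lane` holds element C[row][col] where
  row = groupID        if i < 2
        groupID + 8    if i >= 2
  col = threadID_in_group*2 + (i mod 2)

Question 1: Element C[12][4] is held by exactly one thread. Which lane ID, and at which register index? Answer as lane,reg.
18,2

r=12⇒gr=4,Rb=1  c=4⇒th=2,odd=0
L=4*4+2=18  i=1*2+0=2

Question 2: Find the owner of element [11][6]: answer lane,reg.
15,2

r:11=>grp=3,rB=1  c:6=>tig=3,lo=0
L=3*4+3=15  i=1*2+0=2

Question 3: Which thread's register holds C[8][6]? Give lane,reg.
r:8=>grp=0,rB=1  c:6=>tig=3,lo=0
L=0*4+3=3  i=1*2+0=2

3,2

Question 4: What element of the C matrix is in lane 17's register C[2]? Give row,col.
12,2

17: grp=4,tig=1
[2] (4+8,1*2+0) = (12,2)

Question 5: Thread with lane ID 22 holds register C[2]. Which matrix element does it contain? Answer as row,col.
13,4

lane 22: G=5 (22/4), T=2 (22%4)
i=2: r=5+8=13, c=2*2+0=4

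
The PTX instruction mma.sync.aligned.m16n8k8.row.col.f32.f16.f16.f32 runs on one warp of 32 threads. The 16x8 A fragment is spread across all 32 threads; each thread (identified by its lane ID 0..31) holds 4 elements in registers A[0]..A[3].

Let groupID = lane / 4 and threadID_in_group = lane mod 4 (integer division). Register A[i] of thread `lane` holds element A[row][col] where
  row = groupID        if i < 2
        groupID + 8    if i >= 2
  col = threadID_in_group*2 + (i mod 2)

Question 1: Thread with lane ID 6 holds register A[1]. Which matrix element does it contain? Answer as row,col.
1,5

lane 6->6/4=1, 6 mod 4=2
i=1  r:1+0->1  c:2·2+1->5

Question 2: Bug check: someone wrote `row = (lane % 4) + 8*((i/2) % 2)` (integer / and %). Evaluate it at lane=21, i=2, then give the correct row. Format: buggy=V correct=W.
`(lane % 4) + 8*((i/2) % 2)`[21,2]->9
lane 21: g=5 (21/4), t=1 (21%4)
i=2: r=5+8=13, c=1*2+0=2
row: 9 vs 13

buggy=9 correct=13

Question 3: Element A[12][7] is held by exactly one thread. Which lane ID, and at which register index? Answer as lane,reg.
19,3

r:12=>grp=4,rB=1  c:7=>tig=3,lo=1
L=4*4+3=19  i=1*2+1=3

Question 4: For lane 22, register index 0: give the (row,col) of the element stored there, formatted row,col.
lane 22=>22/4=5, 22 mod 4=2
i=0  r:5+0=>5  c:2·2+0=>4

5,4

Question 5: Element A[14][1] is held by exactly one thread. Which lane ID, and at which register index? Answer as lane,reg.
24,3

r=14→G=6,rhi=1  c=1→T=0,p=1
L=6*4+0=24  i=1*2+1=3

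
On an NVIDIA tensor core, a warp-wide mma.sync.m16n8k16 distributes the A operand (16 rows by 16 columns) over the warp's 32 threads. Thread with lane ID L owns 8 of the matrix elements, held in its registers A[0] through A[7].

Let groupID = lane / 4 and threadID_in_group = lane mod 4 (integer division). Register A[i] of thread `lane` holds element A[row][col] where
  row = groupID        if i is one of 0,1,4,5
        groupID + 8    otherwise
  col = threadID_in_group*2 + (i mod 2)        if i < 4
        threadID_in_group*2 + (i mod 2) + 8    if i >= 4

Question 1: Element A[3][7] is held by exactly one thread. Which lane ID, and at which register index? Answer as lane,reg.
r: 3->gid=3,r8=0  c: 7->c8=0,tid=3,i&1=1
L=3*4+3=15  i=0*4+0*2+1=1

15,1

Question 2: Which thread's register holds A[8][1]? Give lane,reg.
r: 8->gid=0,r8=1  c: 1->c8=0,tid=0,i&1=1
L=0*4+0=0  i=0*4+1*2+1=3

0,3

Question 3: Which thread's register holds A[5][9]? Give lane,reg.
r=5⇒gr=5,Rb=0  c=9⇒Cb=1,th=0,odd=1
L=5*4+0=20  i=1*4+0*2+1=5

20,5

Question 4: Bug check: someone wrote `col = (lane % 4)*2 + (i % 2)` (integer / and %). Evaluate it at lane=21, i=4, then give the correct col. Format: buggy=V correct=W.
buggy=2 correct=10

`(lane % 4)*2 + (i % 2)`[21,4]→2
21: G=5,T=1
[4] (5+0,1*2+0+8) = (5,10)
col: 2 vs 10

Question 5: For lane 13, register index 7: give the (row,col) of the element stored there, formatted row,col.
11,11

L=13⇒gr=13>>2=3, th=13&3=1
[7]⇒row 3+8=11  col 1·2+1+8=11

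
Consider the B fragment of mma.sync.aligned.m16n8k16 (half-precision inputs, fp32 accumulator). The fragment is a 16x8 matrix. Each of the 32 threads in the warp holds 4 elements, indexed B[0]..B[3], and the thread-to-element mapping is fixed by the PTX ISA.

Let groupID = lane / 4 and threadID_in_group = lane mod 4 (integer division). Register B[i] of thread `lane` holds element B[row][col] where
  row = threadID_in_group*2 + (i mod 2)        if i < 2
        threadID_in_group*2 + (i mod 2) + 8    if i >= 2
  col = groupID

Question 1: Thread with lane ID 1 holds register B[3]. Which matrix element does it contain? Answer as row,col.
11,0

lane 1: G=0 (1/4), T=1 (1%4)
i=3: r=1*2+1+8=11, c=G=0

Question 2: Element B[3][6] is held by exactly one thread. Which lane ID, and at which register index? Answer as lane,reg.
c: 6->gid=6  r: 3->r8=0,tid=1,i&1=1
L=6*4+1=25  i=0*2+1=1

25,1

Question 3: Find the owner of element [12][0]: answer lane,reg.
2,2

c=0→G=0  r=12→rhi=1,T=2,p=0
L=0*4+2=2  i=1*2+0=2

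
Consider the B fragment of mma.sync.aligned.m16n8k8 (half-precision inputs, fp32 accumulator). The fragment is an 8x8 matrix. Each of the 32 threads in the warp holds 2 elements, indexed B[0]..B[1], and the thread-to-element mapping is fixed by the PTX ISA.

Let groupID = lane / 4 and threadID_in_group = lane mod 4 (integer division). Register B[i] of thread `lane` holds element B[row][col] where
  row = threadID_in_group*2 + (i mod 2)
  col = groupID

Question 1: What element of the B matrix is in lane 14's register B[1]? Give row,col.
5,3

14: gid=3,tid=2
[1] (2*2+1,3) = (5,3)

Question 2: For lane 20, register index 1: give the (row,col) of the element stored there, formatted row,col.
lane 20=>20/4=5, 20 mod 4=0
i=1  r:2·0+1=>1  c:5

1,5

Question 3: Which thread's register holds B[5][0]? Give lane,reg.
2,1

c=0->g=0  r=5->t=2,b0=1
L=0*4+2=2  i=1=1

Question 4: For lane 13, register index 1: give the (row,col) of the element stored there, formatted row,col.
3,3

lane 13: g=3 (13/4), t=1 (13%4)
i=1: r=1*2+1=3, c=g=3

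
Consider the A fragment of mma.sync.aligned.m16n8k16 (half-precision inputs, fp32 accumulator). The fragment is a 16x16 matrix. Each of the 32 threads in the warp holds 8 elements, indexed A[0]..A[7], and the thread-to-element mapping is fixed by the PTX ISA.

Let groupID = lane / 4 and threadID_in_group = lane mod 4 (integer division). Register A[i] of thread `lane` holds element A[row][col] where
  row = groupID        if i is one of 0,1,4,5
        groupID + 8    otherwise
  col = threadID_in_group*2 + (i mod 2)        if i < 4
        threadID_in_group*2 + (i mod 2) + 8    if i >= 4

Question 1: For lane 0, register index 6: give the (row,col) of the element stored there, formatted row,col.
0: gr=0,th=0
[6] (0+8,0*2+0+8) = (8,8)

8,8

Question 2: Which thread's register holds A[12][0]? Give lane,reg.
r: 12->gid=4,r8=1  c: 0->c8=0,tid=0,i&1=0
L=4*4+0=16  i=0*4+1*2+0=2

16,2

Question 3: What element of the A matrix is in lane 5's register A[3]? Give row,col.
5: gr=1,th=1
[3] (1+8,1*2+1+0) = (9,3)

9,3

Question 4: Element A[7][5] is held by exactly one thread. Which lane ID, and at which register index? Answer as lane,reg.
30,1

r=7→G=7,rhi=0  c=5→chi=0,T=2,p=1
L=7*4+2=30  i=0*4+0*2+1=1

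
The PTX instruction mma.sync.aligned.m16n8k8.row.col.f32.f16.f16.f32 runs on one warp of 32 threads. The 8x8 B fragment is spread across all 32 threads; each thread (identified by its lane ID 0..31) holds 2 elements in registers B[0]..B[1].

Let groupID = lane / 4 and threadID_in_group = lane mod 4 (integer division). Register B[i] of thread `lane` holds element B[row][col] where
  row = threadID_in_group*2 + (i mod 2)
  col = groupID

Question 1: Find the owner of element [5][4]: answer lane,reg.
c=4⇒gr=4  r=5⇒th=2,odd=1
L=4*4+2=18  i=1=1

18,1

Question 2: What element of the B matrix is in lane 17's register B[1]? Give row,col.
3,4

17: grp=4,tig=1
[1] (1*2+1,4) = (3,4)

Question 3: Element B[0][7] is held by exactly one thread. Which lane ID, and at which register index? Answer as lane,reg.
c=7→G=7  r=0→T=0,p=0
L=7*4+0=28  i=0=0

28,0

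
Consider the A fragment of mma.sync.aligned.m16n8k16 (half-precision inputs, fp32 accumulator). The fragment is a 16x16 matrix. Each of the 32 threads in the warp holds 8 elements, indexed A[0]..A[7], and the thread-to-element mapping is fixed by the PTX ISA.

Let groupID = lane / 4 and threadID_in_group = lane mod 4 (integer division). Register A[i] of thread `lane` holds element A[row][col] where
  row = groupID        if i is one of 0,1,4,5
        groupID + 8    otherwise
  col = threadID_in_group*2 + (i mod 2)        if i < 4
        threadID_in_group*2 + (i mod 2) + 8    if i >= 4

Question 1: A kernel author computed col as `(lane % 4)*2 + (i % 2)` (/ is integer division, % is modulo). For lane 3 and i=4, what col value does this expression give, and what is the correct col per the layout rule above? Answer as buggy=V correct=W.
buggy=6 correct=14

`(lane % 4)*2 + (i % 2)`[3,4]->6
lane 3->3/4=0, 3 mod 4=3
i=4  r:0+0->0  c:2·3+0+8->14
col: 6 vs 14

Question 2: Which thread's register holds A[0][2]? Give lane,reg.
r: 0->gid=0,r8=0  c: 2->c8=0,tid=1,i&1=0
L=0*4+1=1  i=0*4+0*2+0=0

1,0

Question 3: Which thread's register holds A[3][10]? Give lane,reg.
r: 3->gid=3,r8=0  c: 10->c8=1,tid=1,i&1=0
L=3*4+1=13  i=1*4+0*2+0=4

13,4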